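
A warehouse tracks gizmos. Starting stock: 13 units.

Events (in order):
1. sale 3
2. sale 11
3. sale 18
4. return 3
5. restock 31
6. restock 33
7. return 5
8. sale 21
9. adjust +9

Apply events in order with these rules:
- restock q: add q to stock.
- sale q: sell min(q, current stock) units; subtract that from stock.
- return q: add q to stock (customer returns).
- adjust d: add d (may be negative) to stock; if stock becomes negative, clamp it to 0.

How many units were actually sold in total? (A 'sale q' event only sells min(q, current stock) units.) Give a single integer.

Answer: 34

Derivation:
Processing events:
Start: stock = 13
  Event 1 (sale 3): sell min(3,13)=3. stock: 13 - 3 = 10. total_sold = 3
  Event 2 (sale 11): sell min(11,10)=10. stock: 10 - 10 = 0. total_sold = 13
  Event 3 (sale 18): sell min(18,0)=0. stock: 0 - 0 = 0. total_sold = 13
  Event 4 (return 3): 0 + 3 = 3
  Event 5 (restock 31): 3 + 31 = 34
  Event 6 (restock 33): 34 + 33 = 67
  Event 7 (return 5): 67 + 5 = 72
  Event 8 (sale 21): sell min(21,72)=21. stock: 72 - 21 = 51. total_sold = 34
  Event 9 (adjust +9): 51 + 9 = 60
Final: stock = 60, total_sold = 34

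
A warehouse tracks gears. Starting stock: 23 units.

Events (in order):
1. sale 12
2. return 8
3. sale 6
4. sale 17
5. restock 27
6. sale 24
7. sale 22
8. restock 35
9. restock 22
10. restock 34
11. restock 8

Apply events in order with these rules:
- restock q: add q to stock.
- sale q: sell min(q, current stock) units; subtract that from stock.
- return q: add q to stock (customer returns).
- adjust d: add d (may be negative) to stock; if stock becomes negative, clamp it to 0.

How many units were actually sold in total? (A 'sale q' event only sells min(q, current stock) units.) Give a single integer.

Processing events:
Start: stock = 23
  Event 1 (sale 12): sell min(12,23)=12. stock: 23 - 12 = 11. total_sold = 12
  Event 2 (return 8): 11 + 8 = 19
  Event 3 (sale 6): sell min(6,19)=6. stock: 19 - 6 = 13. total_sold = 18
  Event 4 (sale 17): sell min(17,13)=13. stock: 13 - 13 = 0. total_sold = 31
  Event 5 (restock 27): 0 + 27 = 27
  Event 6 (sale 24): sell min(24,27)=24. stock: 27 - 24 = 3. total_sold = 55
  Event 7 (sale 22): sell min(22,3)=3. stock: 3 - 3 = 0. total_sold = 58
  Event 8 (restock 35): 0 + 35 = 35
  Event 9 (restock 22): 35 + 22 = 57
  Event 10 (restock 34): 57 + 34 = 91
  Event 11 (restock 8): 91 + 8 = 99
Final: stock = 99, total_sold = 58

Answer: 58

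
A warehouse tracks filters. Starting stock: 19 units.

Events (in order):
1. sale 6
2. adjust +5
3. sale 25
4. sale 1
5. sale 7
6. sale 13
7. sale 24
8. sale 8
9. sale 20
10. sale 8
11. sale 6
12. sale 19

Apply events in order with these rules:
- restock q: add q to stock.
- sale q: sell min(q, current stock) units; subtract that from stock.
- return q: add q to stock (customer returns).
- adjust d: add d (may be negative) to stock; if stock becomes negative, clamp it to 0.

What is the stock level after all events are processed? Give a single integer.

Processing events:
Start: stock = 19
  Event 1 (sale 6): sell min(6,19)=6. stock: 19 - 6 = 13. total_sold = 6
  Event 2 (adjust +5): 13 + 5 = 18
  Event 3 (sale 25): sell min(25,18)=18. stock: 18 - 18 = 0. total_sold = 24
  Event 4 (sale 1): sell min(1,0)=0. stock: 0 - 0 = 0. total_sold = 24
  Event 5 (sale 7): sell min(7,0)=0. stock: 0 - 0 = 0. total_sold = 24
  Event 6 (sale 13): sell min(13,0)=0. stock: 0 - 0 = 0. total_sold = 24
  Event 7 (sale 24): sell min(24,0)=0. stock: 0 - 0 = 0. total_sold = 24
  Event 8 (sale 8): sell min(8,0)=0. stock: 0 - 0 = 0. total_sold = 24
  Event 9 (sale 20): sell min(20,0)=0. stock: 0 - 0 = 0. total_sold = 24
  Event 10 (sale 8): sell min(8,0)=0. stock: 0 - 0 = 0. total_sold = 24
  Event 11 (sale 6): sell min(6,0)=0. stock: 0 - 0 = 0. total_sold = 24
  Event 12 (sale 19): sell min(19,0)=0. stock: 0 - 0 = 0. total_sold = 24
Final: stock = 0, total_sold = 24

Answer: 0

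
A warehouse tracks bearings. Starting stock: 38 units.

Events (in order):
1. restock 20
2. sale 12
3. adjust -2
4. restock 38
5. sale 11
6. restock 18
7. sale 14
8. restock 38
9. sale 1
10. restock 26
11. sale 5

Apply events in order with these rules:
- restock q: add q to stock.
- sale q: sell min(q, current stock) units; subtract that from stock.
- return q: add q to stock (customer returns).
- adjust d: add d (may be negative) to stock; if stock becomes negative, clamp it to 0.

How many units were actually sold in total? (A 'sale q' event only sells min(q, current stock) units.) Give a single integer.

Answer: 43

Derivation:
Processing events:
Start: stock = 38
  Event 1 (restock 20): 38 + 20 = 58
  Event 2 (sale 12): sell min(12,58)=12. stock: 58 - 12 = 46. total_sold = 12
  Event 3 (adjust -2): 46 + -2 = 44
  Event 4 (restock 38): 44 + 38 = 82
  Event 5 (sale 11): sell min(11,82)=11. stock: 82 - 11 = 71. total_sold = 23
  Event 6 (restock 18): 71 + 18 = 89
  Event 7 (sale 14): sell min(14,89)=14. stock: 89 - 14 = 75. total_sold = 37
  Event 8 (restock 38): 75 + 38 = 113
  Event 9 (sale 1): sell min(1,113)=1. stock: 113 - 1 = 112. total_sold = 38
  Event 10 (restock 26): 112 + 26 = 138
  Event 11 (sale 5): sell min(5,138)=5. stock: 138 - 5 = 133. total_sold = 43
Final: stock = 133, total_sold = 43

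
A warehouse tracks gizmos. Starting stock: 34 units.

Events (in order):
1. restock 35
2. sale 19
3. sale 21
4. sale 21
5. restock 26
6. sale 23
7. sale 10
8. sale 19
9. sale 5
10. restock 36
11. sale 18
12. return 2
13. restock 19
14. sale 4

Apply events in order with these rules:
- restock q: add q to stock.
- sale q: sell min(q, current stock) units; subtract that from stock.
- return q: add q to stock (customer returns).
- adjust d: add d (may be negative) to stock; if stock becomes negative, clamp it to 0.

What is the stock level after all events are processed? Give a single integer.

Answer: 35

Derivation:
Processing events:
Start: stock = 34
  Event 1 (restock 35): 34 + 35 = 69
  Event 2 (sale 19): sell min(19,69)=19. stock: 69 - 19 = 50. total_sold = 19
  Event 3 (sale 21): sell min(21,50)=21. stock: 50 - 21 = 29. total_sold = 40
  Event 4 (sale 21): sell min(21,29)=21. stock: 29 - 21 = 8. total_sold = 61
  Event 5 (restock 26): 8 + 26 = 34
  Event 6 (sale 23): sell min(23,34)=23. stock: 34 - 23 = 11. total_sold = 84
  Event 7 (sale 10): sell min(10,11)=10. stock: 11 - 10 = 1. total_sold = 94
  Event 8 (sale 19): sell min(19,1)=1. stock: 1 - 1 = 0. total_sold = 95
  Event 9 (sale 5): sell min(5,0)=0. stock: 0 - 0 = 0. total_sold = 95
  Event 10 (restock 36): 0 + 36 = 36
  Event 11 (sale 18): sell min(18,36)=18. stock: 36 - 18 = 18. total_sold = 113
  Event 12 (return 2): 18 + 2 = 20
  Event 13 (restock 19): 20 + 19 = 39
  Event 14 (sale 4): sell min(4,39)=4. stock: 39 - 4 = 35. total_sold = 117
Final: stock = 35, total_sold = 117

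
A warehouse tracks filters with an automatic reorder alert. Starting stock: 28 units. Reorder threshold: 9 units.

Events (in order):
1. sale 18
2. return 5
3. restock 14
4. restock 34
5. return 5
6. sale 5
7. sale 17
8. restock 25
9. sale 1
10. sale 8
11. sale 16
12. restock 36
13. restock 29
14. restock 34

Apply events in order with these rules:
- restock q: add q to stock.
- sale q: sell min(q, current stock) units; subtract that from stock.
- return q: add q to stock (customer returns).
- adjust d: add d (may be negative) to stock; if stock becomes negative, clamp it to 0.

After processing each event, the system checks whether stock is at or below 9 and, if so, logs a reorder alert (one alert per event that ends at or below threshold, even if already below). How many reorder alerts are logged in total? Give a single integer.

Answer: 0

Derivation:
Processing events:
Start: stock = 28
  Event 1 (sale 18): sell min(18,28)=18. stock: 28 - 18 = 10. total_sold = 18
  Event 2 (return 5): 10 + 5 = 15
  Event 3 (restock 14): 15 + 14 = 29
  Event 4 (restock 34): 29 + 34 = 63
  Event 5 (return 5): 63 + 5 = 68
  Event 6 (sale 5): sell min(5,68)=5. stock: 68 - 5 = 63. total_sold = 23
  Event 7 (sale 17): sell min(17,63)=17. stock: 63 - 17 = 46. total_sold = 40
  Event 8 (restock 25): 46 + 25 = 71
  Event 9 (sale 1): sell min(1,71)=1. stock: 71 - 1 = 70. total_sold = 41
  Event 10 (sale 8): sell min(8,70)=8. stock: 70 - 8 = 62. total_sold = 49
  Event 11 (sale 16): sell min(16,62)=16. stock: 62 - 16 = 46. total_sold = 65
  Event 12 (restock 36): 46 + 36 = 82
  Event 13 (restock 29): 82 + 29 = 111
  Event 14 (restock 34): 111 + 34 = 145
Final: stock = 145, total_sold = 65

Checking against threshold 9:
  After event 1: stock=10 > 9
  After event 2: stock=15 > 9
  After event 3: stock=29 > 9
  After event 4: stock=63 > 9
  After event 5: stock=68 > 9
  After event 6: stock=63 > 9
  After event 7: stock=46 > 9
  After event 8: stock=71 > 9
  After event 9: stock=70 > 9
  After event 10: stock=62 > 9
  After event 11: stock=46 > 9
  After event 12: stock=82 > 9
  After event 13: stock=111 > 9
  After event 14: stock=145 > 9
Alert events: []. Count = 0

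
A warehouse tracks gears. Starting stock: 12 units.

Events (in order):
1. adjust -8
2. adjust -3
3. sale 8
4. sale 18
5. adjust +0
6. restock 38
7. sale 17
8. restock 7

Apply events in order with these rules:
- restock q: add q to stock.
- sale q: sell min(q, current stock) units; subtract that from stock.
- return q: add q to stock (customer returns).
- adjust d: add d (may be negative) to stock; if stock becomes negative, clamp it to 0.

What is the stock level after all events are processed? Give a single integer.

Processing events:
Start: stock = 12
  Event 1 (adjust -8): 12 + -8 = 4
  Event 2 (adjust -3): 4 + -3 = 1
  Event 3 (sale 8): sell min(8,1)=1. stock: 1 - 1 = 0. total_sold = 1
  Event 4 (sale 18): sell min(18,0)=0. stock: 0 - 0 = 0. total_sold = 1
  Event 5 (adjust +0): 0 + 0 = 0
  Event 6 (restock 38): 0 + 38 = 38
  Event 7 (sale 17): sell min(17,38)=17. stock: 38 - 17 = 21. total_sold = 18
  Event 8 (restock 7): 21 + 7 = 28
Final: stock = 28, total_sold = 18

Answer: 28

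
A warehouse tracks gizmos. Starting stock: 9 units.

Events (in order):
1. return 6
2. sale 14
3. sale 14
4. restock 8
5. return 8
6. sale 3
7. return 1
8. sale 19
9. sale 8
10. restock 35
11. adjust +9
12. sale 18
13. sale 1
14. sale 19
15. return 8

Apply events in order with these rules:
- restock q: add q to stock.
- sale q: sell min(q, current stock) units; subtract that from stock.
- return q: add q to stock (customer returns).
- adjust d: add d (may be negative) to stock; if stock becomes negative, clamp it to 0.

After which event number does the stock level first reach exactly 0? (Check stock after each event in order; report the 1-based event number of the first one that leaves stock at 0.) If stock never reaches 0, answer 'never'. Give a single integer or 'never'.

Processing events:
Start: stock = 9
  Event 1 (return 6): 9 + 6 = 15
  Event 2 (sale 14): sell min(14,15)=14. stock: 15 - 14 = 1. total_sold = 14
  Event 3 (sale 14): sell min(14,1)=1. stock: 1 - 1 = 0. total_sold = 15
  Event 4 (restock 8): 0 + 8 = 8
  Event 5 (return 8): 8 + 8 = 16
  Event 6 (sale 3): sell min(3,16)=3. stock: 16 - 3 = 13. total_sold = 18
  Event 7 (return 1): 13 + 1 = 14
  Event 8 (sale 19): sell min(19,14)=14. stock: 14 - 14 = 0. total_sold = 32
  Event 9 (sale 8): sell min(8,0)=0. stock: 0 - 0 = 0. total_sold = 32
  Event 10 (restock 35): 0 + 35 = 35
  Event 11 (adjust +9): 35 + 9 = 44
  Event 12 (sale 18): sell min(18,44)=18. stock: 44 - 18 = 26. total_sold = 50
  Event 13 (sale 1): sell min(1,26)=1. stock: 26 - 1 = 25. total_sold = 51
  Event 14 (sale 19): sell min(19,25)=19. stock: 25 - 19 = 6. total_sold = 70
  Event 15 (return 8): 6 + 8 = 14
Final: stock = 14, total_sold = 70

First zero at event 3.

Answer: 3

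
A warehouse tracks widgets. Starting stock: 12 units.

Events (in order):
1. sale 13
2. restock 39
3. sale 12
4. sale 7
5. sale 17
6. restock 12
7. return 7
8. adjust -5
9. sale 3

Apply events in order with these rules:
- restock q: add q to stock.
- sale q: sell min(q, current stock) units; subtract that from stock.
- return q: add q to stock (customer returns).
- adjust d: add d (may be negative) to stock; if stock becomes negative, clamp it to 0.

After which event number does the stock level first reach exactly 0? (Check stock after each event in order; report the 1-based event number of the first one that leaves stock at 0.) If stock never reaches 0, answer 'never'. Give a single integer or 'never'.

Answer: 1

Derivation:
Processing events:
Start: stock = 12
  Event 1 (sale 13): sell min(13,12)=12. stock: 12 - 12 = 0. total_sold = 12
  Event 2 (restock 39): 0 + 39 = 39
  Event 3 (sale 12): sell min(12,39)=12. stock: 39 - 12 = 27. total_sold = 24
  Event 4 (sale 7): sell min(7,27)=7. stock: 27 - 7 = 20. total_sold = 31
  Event 5 (sale 17): sell min(17,20)=17. stock: 20 - 17 = 3. total_sold = 48
  Event 6 (restock 12): 3 + 12 = 15
  Event 7 (return 7): 15 + 7 = 22
  Event 8 (adjust -5): 22 + -5 = 17
  Event 9 (sale 3): sell min(3,17)=3. stock: 17 - 3 = 14. total_sold = 51
Final: stock = 14, total_sold = 51

First zero at event 1.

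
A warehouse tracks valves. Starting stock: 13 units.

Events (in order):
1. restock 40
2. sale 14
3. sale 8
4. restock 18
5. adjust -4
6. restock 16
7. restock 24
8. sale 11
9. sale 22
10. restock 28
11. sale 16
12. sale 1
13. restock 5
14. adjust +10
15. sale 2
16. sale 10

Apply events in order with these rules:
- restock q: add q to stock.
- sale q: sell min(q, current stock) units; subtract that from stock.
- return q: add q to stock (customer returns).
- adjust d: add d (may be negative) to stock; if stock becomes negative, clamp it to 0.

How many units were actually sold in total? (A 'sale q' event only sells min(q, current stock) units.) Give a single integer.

Answer: 84

Derivation:
Processing events:
Start: stock = 13
  Event 1 (restock 40): 13 + 40 = 53
  Event 2 (sale 14): sell min(14,53)=14. stock: 53 - 14 = 39. total_sold = 14
  Event 3 (sale 8): sell min(8,39)=8. stock: 39 - 8 = 31. total_sold = 22
  Event 4 (restock 18): 31 + 18 = 49
  Event 5 (adjust -4): 49 + -4 = 45
  Event 6 (restock 16): 45 + 16 = 61
  Event 7 (restock 24): 61 + 24 = 85
  Event 8 (sale 11): sell min(11,85)=11. stock: 85 - 11 = 74. total_sold = 33
  Event 9 (sale 22): sell min(22,74)=22. stock: 74 - 22 = 52. total_sold = 55
  Event 10 (restock 28): 52 + 28 = 80
  Event 11 (sale 16): sell min(16,80)=16. stock: 80 - 16 = 64. total_sold = 71
  Event 12 (sale 1): sell min(1,64)=1. stock: 64 - 1 = 63. total_sold = 72
  Event 13 (restock 5): 63 + 5 = 68
  Event 14 (adjust +10): 68 + 10 = 78
  Event 15 (sale 2): sell min(2,78)=2. stock: 78 - 2 = 76. total_sold = 74
  Event 16 (sale 10): sell min(10,76)=10. stock: 76 - 10 = 66. total_sold = 84
Final: stock = 66, total_sold = 84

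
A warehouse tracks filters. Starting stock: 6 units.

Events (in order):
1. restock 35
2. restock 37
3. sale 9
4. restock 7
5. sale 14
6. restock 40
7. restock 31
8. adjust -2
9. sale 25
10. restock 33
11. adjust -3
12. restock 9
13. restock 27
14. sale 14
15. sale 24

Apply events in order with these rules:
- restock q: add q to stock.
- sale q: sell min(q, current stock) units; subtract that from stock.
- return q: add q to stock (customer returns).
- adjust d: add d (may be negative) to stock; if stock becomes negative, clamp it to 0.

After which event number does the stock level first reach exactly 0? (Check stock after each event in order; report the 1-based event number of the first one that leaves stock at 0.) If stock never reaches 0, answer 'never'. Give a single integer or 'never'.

Answer: never

Derivation:
Processing events:
Start: stock = 6
  Event 1 (restock 35): 6 + 35 = 41
  Event 2 (restock 37): 41 + 37 = 78
  Event 3 (sale 9): sell min(9,78)=9. stock: 78 - 9 = 69. total_sold = 9
  Event 4 (restock 7): 69 + 7 = 76
  Event 5 (sale 14): sell min(14,76)=14. stock: 76 - 14 = 62. total_sold = 23
  Event 6 (restock 40): 62 + 40 = 102
  Event 7 (restock 31): 102 + 31 = 133
  Event 8 (adjust -2): 133 + -2 = 131
  Event 9 (sale 25): sell min(25,131)=25. stock: 131 - 25 = 106. total_sold = 48
  Event 10 (restock 33): 106 + 33 = 139
  Event 11 (adjust -3): 139 + -3 = 136
  Event 12 (restock 9): 136 + 9 = 145
  Event 13 (restock 27): 145 + 27 = 172
  Event 14 (sale 14): sell min(14,172)=14. stock: 172 - 14 = 158. total_sold = 62
  Event 15 (sale 24): sell min(24,158)=24. stock: 158 - 24 = 134. total_sold = 86
Final: stock = 134, total_sold = 86

Stock never reaches 0.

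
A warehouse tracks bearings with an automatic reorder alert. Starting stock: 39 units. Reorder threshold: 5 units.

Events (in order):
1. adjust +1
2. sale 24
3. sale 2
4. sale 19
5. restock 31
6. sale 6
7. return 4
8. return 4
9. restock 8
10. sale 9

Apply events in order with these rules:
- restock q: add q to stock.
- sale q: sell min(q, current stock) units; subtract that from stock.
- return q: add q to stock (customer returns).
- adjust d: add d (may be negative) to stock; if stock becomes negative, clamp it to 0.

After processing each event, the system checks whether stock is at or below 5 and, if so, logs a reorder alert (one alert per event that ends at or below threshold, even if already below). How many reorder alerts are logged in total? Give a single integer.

Processing events:
Start: stock = 39
  Event 1 (adjust +1): 39 + 1 = 40
  Event 2 (sale 24): sell min(24,40)=24. stock: 40 - 24 = 16. total_sold = 24
  Event 3 (sale 2): sell min(2,16)=2. stock: 16 - 2 = 14. total_sold = 26
  Event 4 (sale 19): sell min(19,14)=14. stock: 14 - 14 = 0. total_sold = 40
  Event 5 (restock 31): 0 + 31 = 31
  Event 6 (sale 6): sell min(6,31)=6. stock: 31 - 6 = 25. total_sold = 46
  Event 7 (return 4): 25 + 4 = 29
  Event 8 (return 4): 29 + 4 = 33
  Event 9 (restock 8): 33 + 8 = 41
  Event 10 (sale 9): sell min(9,41)=9. stock: 41 - 9 = 32. total_sold = 55
Final: stock = 32, total_sold = 55

Checking against threshold 5:
  After event 1: stock=40 > 5
  After event 2: stock=16 > 5
  After event 3: stock=14 > 5
  After event 4: stock=0 <= 5 -> ALERT
  After event 5: stock=31 > 5
  After event 6: stock=25 > 5
  After event 7: stock=29 > 5
  After event 8: stock=33 > 5
  After event 9: stock=41 > 5
  After event 10: stock=32 > 5
Alert events: [4]. Count = 1

Answer: 1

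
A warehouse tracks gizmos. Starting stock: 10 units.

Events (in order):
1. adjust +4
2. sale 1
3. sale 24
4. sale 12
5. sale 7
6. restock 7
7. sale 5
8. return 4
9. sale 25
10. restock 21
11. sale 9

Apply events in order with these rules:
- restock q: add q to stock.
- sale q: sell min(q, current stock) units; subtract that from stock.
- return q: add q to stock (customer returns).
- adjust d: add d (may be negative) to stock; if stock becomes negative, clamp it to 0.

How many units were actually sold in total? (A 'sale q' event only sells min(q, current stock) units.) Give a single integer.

Answer: 34

Derivation:
Processing events:
Start: stock = 10
  Event 1 (adjust +4): 10 + 4 = 14
  Event 2 (sale 1): sell min(1,14)=1. stock: 14 - 1 = 13. total_sold = 1
  Event 3 (sale 24): sell min(24,13)=13. stock: 13 - 13 = 0. total_sold = 14
  Event 4 (sale 12): sell min(12,0)=0. stock: 0 - 0 = 0. total_sold = 14
  Event 5 (sale 7): sell min(7,0)=0. stock: 0 - 0 = 0. total_sold = 14
  Event 6 (restock 7): 0 + 7 = 7
  Event 7 (sale 5): sell min(5,7)=5. stock: 7 - 5 = 2. total_sold = 19
  Event 8 (return 4): 2 + 4 = 6
  Event 9 (sale 25): sell min(25,6)=6. stock: 6 - 6 = 0. total_sold = 25
  Event 10 (restock 21): 0 + 21 = 21
  Event 11 (sale 9): sell min(9,21)=9. stock: 21 - 9 = 12. total_sold = 34
Final: stock = 12, total_sold = 34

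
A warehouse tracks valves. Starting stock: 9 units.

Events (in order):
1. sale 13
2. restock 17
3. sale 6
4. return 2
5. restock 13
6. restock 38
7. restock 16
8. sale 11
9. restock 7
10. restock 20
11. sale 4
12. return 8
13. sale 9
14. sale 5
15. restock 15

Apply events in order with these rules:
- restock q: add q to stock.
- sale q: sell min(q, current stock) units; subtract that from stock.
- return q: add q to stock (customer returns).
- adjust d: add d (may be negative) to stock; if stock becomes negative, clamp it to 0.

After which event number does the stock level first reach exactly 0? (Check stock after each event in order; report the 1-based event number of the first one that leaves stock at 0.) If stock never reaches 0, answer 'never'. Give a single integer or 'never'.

Processing events:
Start: stock = 9
  Event 1 (sale 13): sell min(13,9)=9. stock: 9 - 9 = 0. total_sold = 9
  Event 2 (restock 17): 0 + 17 = 17
  Event 3 (sale 6): sell min(6,17)=6. stock: 17 - 6 = 11. total_sold = 15
  Event 4 (return 2): 11 + 2 = 13
  Event 5 (restock 13): 13 + 13 = 26
  Event 6 (restock 38): 26 + 38 = 64
  Event 7 (restock 16): 64 + 16 = 80
  Event 8 (sale 11): sell min(11,80)=11. stock: 80 - 11 = 69. total_sold = 26
  Event 9 (restock 7): 69 + 7 = 76
  Event 10 (restock 20): 76 + 20 = 96
  Event 11 (sale 4): sell min(4,96)=4. stock: 96 - 4 = 92. total_sold = 30
  Event 12 (return 8): 92 + 8 = 100
  Event 13 (sale 9): sell min(9,100)=9. stock: 100 - 9 = 91. total_sold = 39
  Event 14 (sale 5): sell min(5,91)=5. stock: 91 - 5 = 86. total_sold = 44
  Event 15 (restock 15): 86 + 15 = 101
Final: stock = 101, total_sold = 44

First zero at event 1.

Answer: 1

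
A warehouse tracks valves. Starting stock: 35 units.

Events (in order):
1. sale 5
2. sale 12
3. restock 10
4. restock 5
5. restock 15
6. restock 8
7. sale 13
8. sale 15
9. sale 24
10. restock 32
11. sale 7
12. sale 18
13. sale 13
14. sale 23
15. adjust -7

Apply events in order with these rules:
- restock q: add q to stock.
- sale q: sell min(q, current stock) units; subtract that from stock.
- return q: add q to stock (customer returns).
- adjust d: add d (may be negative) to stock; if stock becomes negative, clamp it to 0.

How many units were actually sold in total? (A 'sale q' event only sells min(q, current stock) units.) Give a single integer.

Processing events:
Start: stock = 35
  Event 1 (sale 5): sell min(5,35)=5. stock: 35 - 5 = 30. total_sold = 5
  Event 2 (sale 12): sell min(12,30)=12. stock: 30 - 12 = 18. total_sold = 17
  Event 3 (restock 10): 18 + 10 = 28
  Event 4 (restock 5): 28 + 5 = 33
  Event 5 (restock 15): 33 + 15 = 48
  Event 6 (restock 8): 48 + 8 = 56
  Event 7 (sale 13): sell min(13,56)=13. stock: 56 - 13 = 43. total_sold = 30
  Event 8 (sale 15): sell min(15,43)=15. stock: 43 - 15 = 28. total_sold = 45
  Event 9 (sale 24): sell min(24,28)=24. stock: 28 - 24 = 4. total_sold = 69
  Event 10 (restock 32): 4 + 32 = 36
  Event 11 (sale 7): sell min(7,36)=7. stock: 36 - 7 = 29. total_sold = 76
  Event 12 (sale 18): sell min(18,29)=18. stock: 29 - 18 = 11. total_sold = 94
  Event 13 (sale 13): sell min(13,11)=11. stock: 11 - 11 = 0. total_sold = 105
  Event 14 (sale 23): sell min(23,0)=0. stock: 0 - 0 = 0. total_sold = 105
  Event 15 (adjust -7): 0 + -7 = 0 (clamped to 0)
Final: stock = 0, total_sold = 105

Answer: 105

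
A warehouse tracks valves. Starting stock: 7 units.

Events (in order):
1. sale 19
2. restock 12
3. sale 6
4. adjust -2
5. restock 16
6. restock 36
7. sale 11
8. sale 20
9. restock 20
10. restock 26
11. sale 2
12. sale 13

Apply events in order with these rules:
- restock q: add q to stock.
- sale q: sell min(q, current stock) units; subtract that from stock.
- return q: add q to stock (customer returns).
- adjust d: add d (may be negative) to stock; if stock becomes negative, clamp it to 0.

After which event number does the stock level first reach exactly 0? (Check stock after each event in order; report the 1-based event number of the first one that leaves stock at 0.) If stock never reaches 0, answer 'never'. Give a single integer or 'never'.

Processing events:
Start: stock = 7
  Event 1 (sale 19): sell min(19,7)=7. stock: 7 - 7 = 0. total_sold = 7
  Event 2 (restock 12): 0 + 12 = 12
  Event 3 (sale 6): sell min(6,12)=6. stock: 12 - 6 = 6. total_sold = 13
  Event 4 (adjust -2): 6 + -2 = 4
  Event 5 (restock 16): 4 + 16 = 20
  Event 6 (restock 36): 20 + 36 = 56
  Event 7 (sale 11): sell min(11,56)=11. stock: 56 - 11 = 45. total_sold = 24
  Event 8 (sale 20): sell min(20,45)=20. stock: 45 - 20 = 25. total_sold = 44
  Event 9 (restock 20): 25 + 20 = 45
  Event 10 (restock 26): 45 + 26 = 71
  Event 11 (sale 2): sell min(2,71)=2. stock: 71 - 2 = 69. total_sold = 46
  Event 12 (sale 13): sell min(13,69)=13. stock: 69 - 13 = 56. total_sold = 59
Final: stock = 56, total_sold = 59

First zero at event 1.

Answer: 1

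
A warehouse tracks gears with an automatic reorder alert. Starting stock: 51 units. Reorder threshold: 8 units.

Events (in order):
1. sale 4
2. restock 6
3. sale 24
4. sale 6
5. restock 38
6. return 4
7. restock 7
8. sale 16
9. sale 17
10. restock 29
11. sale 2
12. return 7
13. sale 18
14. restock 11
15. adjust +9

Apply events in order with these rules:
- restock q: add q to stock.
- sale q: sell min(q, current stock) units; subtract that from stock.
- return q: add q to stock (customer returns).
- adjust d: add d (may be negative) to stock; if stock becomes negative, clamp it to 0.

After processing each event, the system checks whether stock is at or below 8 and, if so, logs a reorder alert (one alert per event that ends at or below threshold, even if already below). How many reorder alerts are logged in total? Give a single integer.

Processing events:
Start: stock = 51
  Event 1 (sale 4): sell min(4,51)=4. stock: 51 - 4 = 47. total_sold = 4
  Event 2 (restock 6): 47 + 6 = 53
  Event 3 (sale 24): sell min(24,53)=24. stock: 53 - 24 = 29. total_sold = 28
  Event 4 (sale 6): sell min(6,29)=6. stock: 29 - 6 = 23. total_sold = 34
  Event 5 (restock 38): 23 + 38 = 61
  Event 6 (return 4): 61 + 4 = 65
  Event 7 (restock 7): 65 + 7 = 72
  Event 8 (sale 16): sell min(16,72)=16. stock: 72 - 16 = 56. total_sold = 50
  Event 9 (sale 17): sell min(17,56)=17. stock: 56 - 17 = 39. total_sold = 67
  Event 10 (restock 29): 39 + 29 = 68
  Event 11 (sale 2): sell min(2,68)=2. stock: 68 - 2 = 66. total_sold = 69
  Event 12 (return 7): 66 + 7 = 73
  Event 13 (sale 18): sell min(18,73)=18. stock: 73 - 18 = 55. total_sold = 87
  Event 14 (restock 11): 55 + 11 = 66
  Event 15 (adjust +9): 66 + 9 = 75
Final: stock = 75, total_sold = 87

Checking against threshold 8:
  After event 1: stock=47 > 8
  After event 2: stock=53 > 8
  After event 3: stock=29 > 8
  After event 4: stock=23 > 8
  After event 5: stock=61 > 8
  After event 6: stock=65 > 8
  After event 7: stock=72 > 8
  After event 8: stock=56 > 8
  After event 9: stock=39 > 8
  After event 10: stock=68 > 8
  After event 11: stock=66 > 8
  After event 12: stock=73 > 8
  After event 13: stock=55 > 8
  After event 14: stock=66 > 8
  After event 15: stock=75 > 8
Alert events: []. Count = 0

Answer: 0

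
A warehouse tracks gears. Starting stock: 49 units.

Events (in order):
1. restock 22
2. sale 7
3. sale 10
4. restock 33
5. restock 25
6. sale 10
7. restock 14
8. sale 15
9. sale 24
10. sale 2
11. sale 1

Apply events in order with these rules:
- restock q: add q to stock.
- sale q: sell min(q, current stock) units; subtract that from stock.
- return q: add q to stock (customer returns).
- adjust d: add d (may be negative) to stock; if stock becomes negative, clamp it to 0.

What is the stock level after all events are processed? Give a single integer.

Processing events:
Start: stock = 49
  Event 1 (restock 22): 49 + 22 = 71
  Event 2 (sale 7): sell min(7,71)=7. stock: 71 - 7 = 64. total_sold = 7
  Event 3 (sale 10): sell min(10,64)=10. stock: 64 - 10 = 54. total_sold = 17
  Event 4 (restock 33): 54 + 33 = 87
  Event 5 (restock 25): 87 + 25 = 112
  Event 6 (sale 10): sell min(10,112)=10. stock: 112 - 10 = 102. total_sold = 27
  Event 7 (restock 14): 102 + 14 = 116
  Event 8 (sale 15): sell min(15,116)=15. stock: 116 - 15 = 101. total_sold = 42
  Event 9 (sale 24): sell min(24,101)=24. stock: 101 - 24 = 77. total_sold = 66
  Event 10 (sale 2): sell min(2,77)=2. stock: 77 - 2 = 75. total_sold = 68
  Event 11 (sale 1): sell min(1,75)=1. stock: 75 - 1 = 74. total_sold = 69
Final: stock = 74, total_sold = 69

Answer: 74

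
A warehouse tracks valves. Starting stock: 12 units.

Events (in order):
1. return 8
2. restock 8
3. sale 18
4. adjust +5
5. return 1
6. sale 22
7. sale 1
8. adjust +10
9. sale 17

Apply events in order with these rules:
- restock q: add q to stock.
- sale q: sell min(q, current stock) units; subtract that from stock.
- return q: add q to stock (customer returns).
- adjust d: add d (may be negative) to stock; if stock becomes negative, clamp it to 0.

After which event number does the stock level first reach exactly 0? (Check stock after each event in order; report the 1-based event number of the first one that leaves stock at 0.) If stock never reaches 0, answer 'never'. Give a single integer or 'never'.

Processing events:
Start: stock = 12
  Event 1 (return 8): 12 + 8 = 20
  Event 2 (restock 8): 20 + 8 = 28
  Event 3 (sale 18): sell min(18,28)=18. stock: 28 - 18 = 10. total_sold = 18
  Event 4 (adjust +5): 10 + 5 = 15
  Event 5 (return 1): 15 + 1 = 16
  Event 6 (sale 22): sell min(22,16)=16. stock: 16 - 16 = 0. total_sold = 34
  Event 7 (sale 1): sell min(1,0)=0. stock: 0 - 0 = 0. total_sold = 34
  Event 8 (adjust +10): 0 + 10 = 10
  Event 9 (sale 17): sell min(17,10)=10. stock: 10 - 10 = 0. total_sold = 44
Final: stock = 0, total_sold = 44

First zero at event 6.

Answer: 6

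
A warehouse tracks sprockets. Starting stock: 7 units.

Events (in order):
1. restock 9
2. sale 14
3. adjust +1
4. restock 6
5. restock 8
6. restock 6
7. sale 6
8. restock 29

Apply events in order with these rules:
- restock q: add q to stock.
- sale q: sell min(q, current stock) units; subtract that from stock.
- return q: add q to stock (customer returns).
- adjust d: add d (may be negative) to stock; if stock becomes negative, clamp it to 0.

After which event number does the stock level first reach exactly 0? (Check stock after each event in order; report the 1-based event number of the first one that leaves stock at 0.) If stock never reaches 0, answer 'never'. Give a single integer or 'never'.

Answer: never

Derivation:
Processing events:
Start: stock = 7
  Event 1 (restock 9): 7 + 9 = 16
  Event 2 (sale 14): sell min(14,16)=14. stock: 16 - 14 = 2. total_sold = 14
  Event 3 (adjust +1): 2 + 1 = 3
  Event 4 (restock 6): 3 + 6 = 9
  Event 5 (restock 8): 9 + 8 = 17
  Event 6 (restock 6): 17 + 6 = 23
  Event 7 (sale 6): sell min(6,23)=6. stock: 23 - 6 = 17. total_sold = 20
  Event 8 (restock 29): 17 + 29 = 46
Final: stock = 46, total_sold = 20

Stock never reaches 0.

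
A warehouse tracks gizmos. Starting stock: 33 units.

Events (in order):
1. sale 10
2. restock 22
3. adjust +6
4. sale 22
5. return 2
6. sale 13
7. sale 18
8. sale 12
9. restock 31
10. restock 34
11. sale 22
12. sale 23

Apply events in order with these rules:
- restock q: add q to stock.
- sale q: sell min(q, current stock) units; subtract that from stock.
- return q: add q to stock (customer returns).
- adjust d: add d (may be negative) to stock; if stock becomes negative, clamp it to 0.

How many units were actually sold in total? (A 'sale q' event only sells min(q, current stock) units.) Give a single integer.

Answer: 108

Derivation:
Processing events:
Start: stock = 33
  Event 1 (sale 10): sell min(10,33)=10. stock: 33 - 10 = 23. total_sold = 10
  Event 2 (restock 22): 23 + 22 = 45
  Event 3 (adjust +6): 45 + 6 = 51
  Event 4 (sale 22): sell min(22,51)=22. stock: 51 - 22 = 29. total_sold = 32
  Event 5 (return 2): 29 + 2 = 31
  Event 6 (sale 13): sell min(13,31)=13. stock: 31 - 13 = 18. total_sold = 45
  Event 7 (sale 18): sell min(18,18)=18. stock: 18 - 18 = 0. total_sold = 63
  Event 8 (sale 12): sell min(12,0)=0. stock: 0 - 0 = 0. total_sold = 63
  Event 9 (restock 31): 0 + 31 = 31
  Event 10 (restock 34): 31 + 34 = 65
  Event 11 (sale 22): sell min(22,65)=22. stock: 65 - 22 = 43. total_sold = 85
  Event 12 (sale 23): sell min(23,43)=23. stock: 43 - 23 = 20. total_sold = 108
Final: stock = 20, total_sold = 108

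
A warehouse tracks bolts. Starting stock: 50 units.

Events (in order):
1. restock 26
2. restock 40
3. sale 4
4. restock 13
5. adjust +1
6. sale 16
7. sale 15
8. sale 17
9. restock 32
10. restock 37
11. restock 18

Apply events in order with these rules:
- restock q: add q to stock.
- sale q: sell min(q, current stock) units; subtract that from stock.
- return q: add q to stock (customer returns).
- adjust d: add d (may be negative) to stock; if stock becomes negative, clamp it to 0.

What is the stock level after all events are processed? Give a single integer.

Answer: 165

Derivation:
Processing events:
Start: stock = 50
  Event 1 (restock 26): 50 + 26 = 76
  Event 2 (restock 40): 76 + 40 = 116
  Event 3 (sale 4): sell min(4,116)=4. stock: 116 - 4 = 112. total_sold = 4
  Event 4 (restock 13): 112 + 13 = 125
  Event 5 (adjust +1): 125 + 1 = 126
  Event 6 (sale 16): sell min(16,126)=16. stock: 126 - 16 = 110. total_sold = 20
  Event 7 (sale 15): sell min(15,110)=15. stock: 110 - 15 = 95. total_sold = 35
  Event 8 (sale 17): sell min(17,95)=17. stock: 95 - 17 = 78. total_sold = 52
  Event 9 (restock 32): 78 + 32 = 110
  Event 10 (restock 37): 110 + 37 = 147
  Event 11 (restock 18): 147 + 18 = 165
Final: stock = 165, total_sold = 52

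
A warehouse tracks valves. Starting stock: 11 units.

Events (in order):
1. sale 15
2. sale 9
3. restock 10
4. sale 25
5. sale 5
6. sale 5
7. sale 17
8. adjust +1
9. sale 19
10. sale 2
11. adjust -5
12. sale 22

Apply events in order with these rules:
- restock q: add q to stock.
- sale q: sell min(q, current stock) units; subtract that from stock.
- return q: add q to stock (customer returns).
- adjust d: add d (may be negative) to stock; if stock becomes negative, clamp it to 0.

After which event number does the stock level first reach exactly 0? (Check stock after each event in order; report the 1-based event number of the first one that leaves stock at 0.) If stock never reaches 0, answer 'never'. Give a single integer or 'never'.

Answer: 1

Derivation:
Processing events:
Start: stock = 11
  Event 1 (sale 15): sell min(15,11)=11. stock: 11 - 11 = 0. total_sold = 11
  Event 2 (sale 9): sell min(9,0)=0. stock: 0 - 0 = 0. total_sold = 11
  Event 3 (restock 10): 0 + 10 = 10
  Event 4 (sale 25): sell min(25,10)=10. stock: 10 - 10 = 0. total_sold = 21
  Event 5 (sale 5): sell min(5,0)=0. stock: 0 - 0 = 0. total_sold = 21
  Event 6 (sale 5): sell min(5,0)=0. stock: 0 - 0 = 0. total_sold = 21
  Event 7 (sale 17): sell min(17,0)=0. stock: 0 - 0 = 0. total_sold = 21
  Event 8 (adjust +1): 0 + 1 = 1
  Event 9 (sale 19): sell min(19,1)=1. stock: 1 - 1 = 0. total_sold = 22
  Event 10 (sale 2): sell min(2,0)=0. stock: 0 - 0 = 0. total_sold = 22
  Event 11 (adjust -5): 0 + -5 = 0 (clamped to 0)
  Event 12 (sale 22): sell min(22,0)=0. stock: 0 - 0 = 0. total_sold = 22
Final: stock = 0, total_sold = 22

First zero at event 1.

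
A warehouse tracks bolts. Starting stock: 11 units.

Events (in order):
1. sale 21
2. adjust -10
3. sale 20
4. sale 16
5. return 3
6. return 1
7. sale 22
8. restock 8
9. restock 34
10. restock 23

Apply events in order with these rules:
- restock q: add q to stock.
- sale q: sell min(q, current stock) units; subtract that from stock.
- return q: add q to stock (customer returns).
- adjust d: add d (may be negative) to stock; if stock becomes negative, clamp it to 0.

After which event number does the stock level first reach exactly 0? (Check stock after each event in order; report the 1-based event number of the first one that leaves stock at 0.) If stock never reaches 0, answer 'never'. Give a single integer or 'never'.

Answer: 1

Derivation:
Processing events:
Start: stock = 11
  Event 1 (sale 21): sell min(21,11)=11. stock: 11 - 11 = 0. total_sold = 11
  Event 2 (adjust -10): 0 + -10 = 0 (clamped to 0)
  Event 3 (sale 20): sell min(20,0)=0. stock: 0 - 0 = 0. total_sold = 11
  Event 4 (sale 16): sell min(16,0)=0. stock: 0 - 0 = 0. total_sold = 11
  Event 5 (return 3): 0 + 3 = 3
  Event 6 (return 1): 3 + 1 = 4
  Event 7 (sale 22): sell min(22,4)=4. stock: 4 - 4 = 0. total_sold = 15
  Event 8 (restock 8): 0 + 8 = 8
  Event 9 (restock 34): 8 + 34 = 42
  Event 10 (restock 23): 42 + 23 = 65
Final: stock = 65, total_sold = 15

First zero at event 1.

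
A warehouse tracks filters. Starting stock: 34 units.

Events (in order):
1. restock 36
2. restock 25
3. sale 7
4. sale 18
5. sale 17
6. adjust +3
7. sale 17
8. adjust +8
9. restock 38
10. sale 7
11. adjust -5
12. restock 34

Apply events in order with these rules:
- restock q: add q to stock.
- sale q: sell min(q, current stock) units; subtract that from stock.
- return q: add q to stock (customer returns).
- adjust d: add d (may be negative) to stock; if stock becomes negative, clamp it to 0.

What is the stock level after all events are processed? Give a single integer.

Answer: 107

Derivation:
Processing events:
Start: stock = 34
  Event 1 (restock 36): 34 + 36 = 70
  Event 2 (restock 25): 70 + 25 = 95
  Event 3 (sale 7): sell min(7,95)=7. stock: 95 - 7 = 88. total_sold = 7
  Event 4 (sale 18): sell min(18,88)=18. stock: 88 - 18 = 70. total_sold = 25
  Event 5 (sale 17): sell min(17,70)=17. stock: 70 - 17 = 53. total_sold = 42
  Event 6 (adjust +3): 53 + 3 = 56
  Event 7 (sale 17): sell min(17,56)=17. stock: 56 - 17 = 39. total_sold = 59
  Event 8 (adjust +8): 39 + 8 = 47
  Event 9 (restock 38): 47 + 38 = 85
  Event 10 (sale 7): sell min(7,85)=7. stock: 85 - 7 = 78. total_sold = 66
  Event 11 (adjust -5): 78 + -5 = 73
  Event 12 (restock 34): 73 + 34 = 107
Final: stock = 107, total_sold = 66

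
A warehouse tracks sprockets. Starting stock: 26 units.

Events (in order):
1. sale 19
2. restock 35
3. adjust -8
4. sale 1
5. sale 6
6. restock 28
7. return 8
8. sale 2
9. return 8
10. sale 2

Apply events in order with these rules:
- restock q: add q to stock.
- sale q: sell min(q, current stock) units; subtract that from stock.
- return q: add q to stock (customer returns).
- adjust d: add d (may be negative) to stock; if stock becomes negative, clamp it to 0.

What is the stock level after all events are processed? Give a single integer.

Processing events:
Start: stock = 26
  Event 1 (sale 19): sell min(19,26)=19. stock: 26 - 19 = 7. total_sold = 19
  Event 2 (restock 35): 7 + 35 = 42
  Event 3 (adjust -8): 42 + -8 = 34
  Event 4 (sale 1): sell min(1,34)=1. stock: 34 - 1 = 33. total_sold = 20
  Event 5 (sale 6): sell min(6,33)=6. stock: 33 - 6 = 27. total_sold = 26
  Event 6 (restock 28): 27 + 28 = 55
  Event 7 (return 8): 55 + 8 = 63
  Event 8 (sale 2): sell min(2,63)=2. stock: 63 - 2 = 61. total_sold = 28
  Event 9 (return 8): 61 + 8 = 69
  Event 10 (sale 2): sell min(2,69)=2. stock: 69 - 2 = 67. total_sold = 30
Final: stock = 67, total_sold = 30

Answer: 67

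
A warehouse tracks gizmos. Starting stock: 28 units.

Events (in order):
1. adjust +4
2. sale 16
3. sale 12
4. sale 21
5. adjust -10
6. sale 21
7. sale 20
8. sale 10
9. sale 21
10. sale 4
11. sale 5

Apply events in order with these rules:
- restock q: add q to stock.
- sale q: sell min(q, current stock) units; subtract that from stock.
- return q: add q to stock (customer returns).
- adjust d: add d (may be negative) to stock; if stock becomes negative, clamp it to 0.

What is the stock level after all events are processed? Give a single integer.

Processing events:
Start: stock = 28
  Event 1 (adjust +4): 28 + 4 = 32
  Event 2 (sale 16): sell min(16,32)=16. stock: 32 - 16 = 16. total_sold = 16
  Event 3 (sale 12): sell min(12,16)=12. stock: 16 - 12 = 4. total_sold = 28
  Event 4 (sale 21): sell min(21,4)=4. stock: 4 - 4 = 0. total_sold = 32
  Event 5 (adjust -10): 0 + -10 = 0 (clamped to 0)
  Event 6 (sale 21): sell min(21,0)=0. stock: 0 - 0 = 0. total_sold = 32
  Event 7 (sale 20): sell min(20,0)=0. stock: 0 - 0 = 0. total_sold = 32
  Event 8 (sale 10): sell min(10,0)=0. stock: 0 - 0 = 0. total_sold = 32
  Event 9 (sale 21): sell min(21,0)=0. stock: 0 - 0 = 0. total_sold = 32
  Event 10 (sale 4): sell min(4,0)=0. stock: 0 - 0 = 0. total_sold = 32
  Event 11 (sale 5): sell min(5,0)=0. stock: 0 - 0 = 0. total_sold = 32
Final: stock = 0, total_sold = 32

Answer: 0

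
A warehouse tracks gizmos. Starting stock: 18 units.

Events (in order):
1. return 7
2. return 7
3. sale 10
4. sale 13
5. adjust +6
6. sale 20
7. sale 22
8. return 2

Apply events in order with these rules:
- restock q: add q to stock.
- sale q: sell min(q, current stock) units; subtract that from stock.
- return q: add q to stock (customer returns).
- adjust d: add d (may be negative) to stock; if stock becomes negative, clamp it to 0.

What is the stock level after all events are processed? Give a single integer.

Answer: 2

Derivation:
Processing events:
Start: stock = 18
  Event 1 (return 7): 18 + 7 = 25
  Event 2 (return 7): 25 + 7 = 32
  Event 3 (sale 10): sell min(10,32)=10. stock: 32 - 10 = 22. total_sold = 10
  Event 4 (sale 13): sell min(13,22)=13. stock: 22 - 13 = 9. total_sold = 23
  Event 5 (adjust +6): 9 + 6 = 15
  Event 6 (sale 20): sell min(20,15)=15. stock: 15 - 15 = 0. total_sold = 38
  Event 7 (sale 22): sell min(22,0)=0. stock: 0 - 0 = 0. total_sold = 38
  Event 8 (return 2): 0 + 2 = 2
Final: stock = 2, total_sold = 38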